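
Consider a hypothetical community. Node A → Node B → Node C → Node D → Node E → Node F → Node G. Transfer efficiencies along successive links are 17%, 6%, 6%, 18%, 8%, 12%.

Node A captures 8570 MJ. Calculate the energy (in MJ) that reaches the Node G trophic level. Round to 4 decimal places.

Node B: 8570 × 0.17 = 1456.9 MJ
Node C: 1456.9 × 0.06 = 87.414 MJ
Node D: 87.414 × 0.06 = 5.24484 MJ
Node E: 5.24484 × 0.18 = 0.9440712 MJ
Node F: 0.9440712 × 0.08 = 0.075525696 MJ
Node G: 0.075525696 × 0.12 = 0.00906308352 MJ

0.0091 MJ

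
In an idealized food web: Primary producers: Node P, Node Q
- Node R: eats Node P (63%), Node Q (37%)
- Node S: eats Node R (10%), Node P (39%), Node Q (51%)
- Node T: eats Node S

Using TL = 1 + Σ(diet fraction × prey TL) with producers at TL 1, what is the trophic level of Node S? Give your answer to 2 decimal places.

2.10

Node R: 1 + (0.63×1 + 0.37×1) = 2
Node S: 1 + (0.1×2 + 0.39×1 + 0.51×1) = 2.1
Node T: 1 + 2.1 = 3.1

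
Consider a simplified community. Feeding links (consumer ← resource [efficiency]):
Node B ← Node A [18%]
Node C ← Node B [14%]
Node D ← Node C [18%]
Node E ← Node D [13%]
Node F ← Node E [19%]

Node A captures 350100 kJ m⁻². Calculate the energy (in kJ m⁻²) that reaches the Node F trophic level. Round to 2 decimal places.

39.22 kJ m⁻²

Node B: 350100 × 0.18 = 63018 kJ m⁻²
Node C: 63018 × 0.14 = 8822.52 kJ m⁻²
Node D: 8822.52 × 0.18 = 1588.0536 kJ m⁻²
Node E: 1588.0536 × 0.13 = 206.446968 kJ m⁻²
Node F: 206.446968 × 0.19 = 39.22492392 kJ m⁻²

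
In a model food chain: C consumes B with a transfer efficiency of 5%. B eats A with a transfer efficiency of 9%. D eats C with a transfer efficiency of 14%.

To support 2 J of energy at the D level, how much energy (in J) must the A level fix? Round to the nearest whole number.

Cumulative transfer efficiency: 0.09 × 0.05 × 0.14 = 0.00063
A energy = 2 / 0.00063 = 3175 J

3175 J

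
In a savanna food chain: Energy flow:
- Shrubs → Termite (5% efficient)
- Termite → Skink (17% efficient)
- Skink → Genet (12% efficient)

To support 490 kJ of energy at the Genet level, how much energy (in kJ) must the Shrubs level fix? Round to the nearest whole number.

Cumulative transfer efficiency: 0.05 × 0.17 × 0.12 = 0.00102
Shrubs energy = 490 / 0.00102 = 480392 kJ

480392 kJ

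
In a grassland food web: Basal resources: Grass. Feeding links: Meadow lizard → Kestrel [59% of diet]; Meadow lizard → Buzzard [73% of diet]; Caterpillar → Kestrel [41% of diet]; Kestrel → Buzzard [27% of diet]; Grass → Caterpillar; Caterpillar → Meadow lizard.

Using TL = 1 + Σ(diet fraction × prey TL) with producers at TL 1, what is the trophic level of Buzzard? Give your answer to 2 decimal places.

4.16

Caterpillar: 1 + 1 = 2
Meadow lizard: 1 + 2 = 3
Kestrel: 1 + (0.59×3 + 0.41×2) = 3.59
Buzzard: 1 + (0.73×3 + 0.27×3.59) = 4.1593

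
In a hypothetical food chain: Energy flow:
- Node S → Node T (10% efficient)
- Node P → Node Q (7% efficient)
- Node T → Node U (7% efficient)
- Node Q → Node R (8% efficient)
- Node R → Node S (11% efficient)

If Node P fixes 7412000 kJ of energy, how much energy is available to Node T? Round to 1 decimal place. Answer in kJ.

456.6 kJ

Node Q: 7412000 × 0.07 = 518840 kJ
Node R: 518840 × 0.08 = 41507.2 kJ
Node S: 41507.2 × 0.11 = 4565.792 kJ
Node T: 4565.792 × 0.1 = 456.5792 kJ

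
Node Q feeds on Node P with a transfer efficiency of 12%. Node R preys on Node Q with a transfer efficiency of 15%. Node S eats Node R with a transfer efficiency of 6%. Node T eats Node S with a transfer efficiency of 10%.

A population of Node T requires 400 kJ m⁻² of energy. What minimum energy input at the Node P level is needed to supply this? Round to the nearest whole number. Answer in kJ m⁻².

3703704 kJ m⁻²

Cumulative transfer efficiency: 0.12 × 0.15 × 0.06 × 0.1 = 0.000108
Node P energy = 400 / 0.000108 = 3703704 kJ m⁻²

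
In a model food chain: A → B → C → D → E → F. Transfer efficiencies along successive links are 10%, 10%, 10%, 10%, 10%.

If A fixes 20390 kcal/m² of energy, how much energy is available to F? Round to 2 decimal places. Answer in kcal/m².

B: 20390 × 0.1 = 2039 kcal/m²
C: 2039 × 0.1 = 203.9 kcal/m²
D: 203.9 × 0.1 = 20.39 kcal/m²
E: 20.39 × 0.1 = 2.039 kcal/m²
F: 2.039 × 0.1 = 0.2039 kcal/m²

0.20 kcal/m²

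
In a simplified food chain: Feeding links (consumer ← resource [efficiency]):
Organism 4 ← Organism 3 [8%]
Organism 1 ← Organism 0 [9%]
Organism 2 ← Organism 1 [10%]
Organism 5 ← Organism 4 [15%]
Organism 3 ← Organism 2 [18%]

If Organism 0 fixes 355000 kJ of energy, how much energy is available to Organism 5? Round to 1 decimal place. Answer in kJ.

Organism 1: 355000 × 0.09 = 31950 kJ
Organism 2: 31950 × 0.1 = 3195 kJ
Organism 3: 3195 × 0.18 = 575.1 kJ
Organism 4: 575.1 × 0.08 = 46.008 kJ
Organism 5: 46.008 × 0.15 = 6.9012 kJ

6.9 kJ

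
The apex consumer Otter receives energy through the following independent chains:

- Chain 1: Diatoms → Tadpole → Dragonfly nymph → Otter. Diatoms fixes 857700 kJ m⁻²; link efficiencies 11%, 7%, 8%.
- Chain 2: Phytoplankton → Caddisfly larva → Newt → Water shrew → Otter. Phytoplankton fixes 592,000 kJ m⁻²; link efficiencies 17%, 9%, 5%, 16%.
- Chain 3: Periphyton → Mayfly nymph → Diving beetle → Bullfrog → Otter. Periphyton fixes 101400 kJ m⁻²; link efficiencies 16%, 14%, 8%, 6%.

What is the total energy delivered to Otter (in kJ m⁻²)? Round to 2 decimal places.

Chain 1: 857700 × 0.11 × 0.07 × 0.08 = 528.3432 kJ m⁻²
Chain 2: 592000 × 0.17 × 0.09 × 0.05 × 0.16 = 72.4608 kJ m⁻²
Chain 3: 101400 × 0.16 × 0.14 × 0.08 × 0.06 = 10.902528 kJ m⁻²
Total at Otter: 528.3432 + 72.4608 + 10.902528 = 611.706528 kJ m⁻²

611.71 kJ m⁻²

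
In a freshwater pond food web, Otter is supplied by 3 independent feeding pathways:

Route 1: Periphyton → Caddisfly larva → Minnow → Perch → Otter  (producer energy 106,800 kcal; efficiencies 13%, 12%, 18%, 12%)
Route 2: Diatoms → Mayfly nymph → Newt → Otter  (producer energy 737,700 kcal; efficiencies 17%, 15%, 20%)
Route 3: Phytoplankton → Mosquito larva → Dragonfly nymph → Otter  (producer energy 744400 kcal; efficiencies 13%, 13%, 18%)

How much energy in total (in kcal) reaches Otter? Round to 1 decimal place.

Route 1: 106800 × 0.13 × 0.12 × 0.18 × 0.12 = 35.987328 kcal
Route 2: 737700 × 0.17 × 0.15 × 0.2 = 3762.27 kcal
Route 3: 744400 × 0.13 × 0.13 × 0.18 = 2264.4648 kcal
Total at Otter: 35.987328 + 3762.27 + 2264.4648 = 6062.722128 kcal

6062.7 kcal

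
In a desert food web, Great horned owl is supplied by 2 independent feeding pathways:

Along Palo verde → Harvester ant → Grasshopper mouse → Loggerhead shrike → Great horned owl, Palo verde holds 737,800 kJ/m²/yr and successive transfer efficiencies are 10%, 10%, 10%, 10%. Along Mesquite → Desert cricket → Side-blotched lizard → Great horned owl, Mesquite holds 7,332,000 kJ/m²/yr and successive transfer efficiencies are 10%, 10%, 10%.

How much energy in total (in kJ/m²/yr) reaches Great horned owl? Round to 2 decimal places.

Via Palo verde: 737800 × 0.1 × 0.1 × 0.1 × 0.1 = 73.78 kJ/m²/yr
Via Mesquite: 7332000 × 0.1 × 0.1 × 0.1 = 7332 kJ/m²/yr
Total at Great horned owl: 73.78 + 7332 = 7405.78 kJ/m²/yr

7405.78 kJ/m²/yr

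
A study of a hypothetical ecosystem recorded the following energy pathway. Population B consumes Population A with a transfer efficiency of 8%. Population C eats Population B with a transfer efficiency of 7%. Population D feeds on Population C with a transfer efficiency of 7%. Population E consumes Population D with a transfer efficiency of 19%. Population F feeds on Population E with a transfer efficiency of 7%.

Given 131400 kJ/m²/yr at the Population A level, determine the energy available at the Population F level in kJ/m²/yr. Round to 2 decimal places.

Population B: 131400 × 0.08 = 10512 kJ/m²/yr
Population C: 10512 × 0.07 = 735.84 kJ/m²/yr
Population D: 735.84 × 0.07 = 51.5088 kJ/m²/yr
Population E: 51.5088 × 0.19 = 9.786672 kJ/m²/yr
Population F: 9.786672 × 0.07 = 0.68506704 kJ/m²/yr

0.69 kJ/m²/yr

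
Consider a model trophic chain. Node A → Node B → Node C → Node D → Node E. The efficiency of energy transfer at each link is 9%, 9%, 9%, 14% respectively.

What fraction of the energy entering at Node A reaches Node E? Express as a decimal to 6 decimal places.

0.000102

Product of link efficiencies: 0.09 × 0.09 × 0.09 × 0.14 = 0.00010206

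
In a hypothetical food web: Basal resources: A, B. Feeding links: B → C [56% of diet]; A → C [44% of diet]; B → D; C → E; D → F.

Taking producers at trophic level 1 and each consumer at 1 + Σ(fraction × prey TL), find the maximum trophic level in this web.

C: 1 + (0.56×1 + 0.44×1) = 2
D: 1 + 1 = 2
E: 1 + 2 = 3
F: 1 + 2 = 3

3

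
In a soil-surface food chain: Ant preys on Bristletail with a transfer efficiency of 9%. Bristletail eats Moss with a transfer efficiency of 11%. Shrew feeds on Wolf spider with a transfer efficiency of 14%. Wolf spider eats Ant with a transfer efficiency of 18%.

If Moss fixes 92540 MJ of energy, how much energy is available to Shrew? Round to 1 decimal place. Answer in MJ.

Bristletail: 92540 × 0.11 = 10179.4 MJ
Ant: 10179.4 × 0.09 = 916.146 MJ
Wolf spider: 916.146 × 0.18 = 164.90628 MJ
Shrew: 164.90628 × 0.14 = 23.0868792 MJ

23.1 MJ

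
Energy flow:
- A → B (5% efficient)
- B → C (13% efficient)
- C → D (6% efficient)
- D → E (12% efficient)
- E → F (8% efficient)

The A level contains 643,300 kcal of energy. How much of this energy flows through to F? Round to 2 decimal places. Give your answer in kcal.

B: 643300 × 0.05 = 32165 kcal
C: 32165 × 0.13 = 4181.45 kcal
D: 4181.45 × 0.06 = 250.887 kcal
E: 250.887 × 0.12 = 30.10644 kcal
F: 30.10644 × 0.08 = 2.4085152 kcal

2.41 kcal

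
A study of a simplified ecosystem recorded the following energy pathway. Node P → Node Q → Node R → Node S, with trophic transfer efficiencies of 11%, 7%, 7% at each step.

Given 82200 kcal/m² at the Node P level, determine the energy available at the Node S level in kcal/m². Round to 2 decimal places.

Node Q: 82200 × 0.11 = 9042 kcal/m²
Node R: 9042 × 0.07 = 632.94 kcal/m²
Node S: 632.94 × 0.07 = 44.3058 kcal/m²

44.31 kcal/m²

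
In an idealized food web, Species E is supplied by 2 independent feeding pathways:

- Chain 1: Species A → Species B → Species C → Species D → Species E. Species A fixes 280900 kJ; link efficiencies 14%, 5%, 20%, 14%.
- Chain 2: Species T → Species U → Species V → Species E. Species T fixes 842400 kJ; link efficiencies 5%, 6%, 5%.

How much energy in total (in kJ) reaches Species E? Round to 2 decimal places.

181.42 kJ

Chain 1: 280900 × 0.14 × 0.05 × 0.2 × 0.14 = 55.0564 kJ
Chain 2: 842400 × 0.05 × 0.06 × 0.05 = 126.36 kJ
Total at Species E: 55.0564 + 126.36 = 181.4164 kJ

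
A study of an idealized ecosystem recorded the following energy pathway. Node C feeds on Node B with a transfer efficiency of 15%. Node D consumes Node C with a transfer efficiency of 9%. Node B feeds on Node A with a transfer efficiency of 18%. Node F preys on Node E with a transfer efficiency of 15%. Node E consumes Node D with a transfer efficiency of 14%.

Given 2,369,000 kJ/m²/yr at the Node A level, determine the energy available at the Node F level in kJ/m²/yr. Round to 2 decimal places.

Node B: 2369000 × 0.18 = 426420 kJ/m²/yr
Node C: 426420 × 0.15 = 63963 kJ/m²/yr
Node D: 63963 × 0.09 = 5756.67 kJ/m²/yr
Node E: 5756.67 × 0.14 = 805.9338 kJ/m²/yr
Node F: 805.9338 × 0.15 = 120.89007 kJ/m²/yr

120.89 kJ/m²/yr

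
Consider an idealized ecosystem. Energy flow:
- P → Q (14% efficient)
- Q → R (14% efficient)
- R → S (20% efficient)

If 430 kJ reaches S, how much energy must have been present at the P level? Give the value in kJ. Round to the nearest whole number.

109694 kJ

Cumulative transfer efficiency: 0.14 × 0.14 × 0.2 = 0.00392
P energy = 430 / 0.00392 = 109694 kJ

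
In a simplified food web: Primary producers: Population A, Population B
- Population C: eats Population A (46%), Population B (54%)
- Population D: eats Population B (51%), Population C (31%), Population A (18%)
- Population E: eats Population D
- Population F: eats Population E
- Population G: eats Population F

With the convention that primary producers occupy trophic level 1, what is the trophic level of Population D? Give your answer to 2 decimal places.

2.31

Population C: 1 + (0.46×1 + 0.54×1) = 2
Population D: 1 + (0.51×1 + 0.31×2 + 0.18×1) = 2.31
Population E: 1 + 2.31 = 3.31
Population F: 1 + 3.31 = 4.31
Population G: 1 + 4.31 = 5.31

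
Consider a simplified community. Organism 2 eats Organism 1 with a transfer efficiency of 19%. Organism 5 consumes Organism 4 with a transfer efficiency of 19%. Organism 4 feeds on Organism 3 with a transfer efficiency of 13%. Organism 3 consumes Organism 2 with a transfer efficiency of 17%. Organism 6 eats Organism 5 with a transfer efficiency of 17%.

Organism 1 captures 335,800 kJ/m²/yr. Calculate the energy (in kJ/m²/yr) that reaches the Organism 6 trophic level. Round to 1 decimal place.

45.5 kJ/m²/yr

Organism 2: 335800 × 0.19 = 63802 kJ/m²/yr
Organism 3: 63802 × 0.17 = 10846.34 kJ/m²/yr
Organism 4: 10846.34 × 0.13 = 1410.0242 kJ/m²/yr
Organism 5: 1410.0242 × 0.19 = 267.904598 kJ/m²/yr
Organism 6: 267.904598 × 0.17 = 45.54378166 kJ/m²/yr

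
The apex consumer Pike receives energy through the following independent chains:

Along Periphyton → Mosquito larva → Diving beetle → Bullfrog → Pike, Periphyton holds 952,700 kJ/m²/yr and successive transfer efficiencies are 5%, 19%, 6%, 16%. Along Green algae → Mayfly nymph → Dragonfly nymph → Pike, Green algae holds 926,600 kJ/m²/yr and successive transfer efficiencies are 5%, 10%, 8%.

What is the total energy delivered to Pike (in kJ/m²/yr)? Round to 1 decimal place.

Via Periphyton: 952700 × 0.05 × 0.19 × 0.06 × 0.16 = 86.88624 kJ/m²/yr
Via Green algae: 926600 × 0.05 × 0.1 × 0.08 = 370.64 kJ/m²/yr
Total at Pike: 86.88624 + 370.64 = 457.52624 kJ/m²/yr

457.5 kJ/m²/yr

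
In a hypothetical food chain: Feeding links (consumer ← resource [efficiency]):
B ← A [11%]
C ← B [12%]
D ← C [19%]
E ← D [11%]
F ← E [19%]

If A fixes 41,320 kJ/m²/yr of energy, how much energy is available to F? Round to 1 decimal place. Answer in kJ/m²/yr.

2.2 kJ/m²/yr

B: 41320 × 0.11 = 4545.2 kJ/m²/yr
C: 4545.2 × 0.12 = 545.424 kJ/m²/yr
D: 545.424 × 0.19 = 103.63056 kJ/m²/yr
E: 103.63056 × 0.11 = 11.3993616 kJ/m²/yr
F: 11.3993616 × 0.19 = 2.165878704 kJ/m²/yr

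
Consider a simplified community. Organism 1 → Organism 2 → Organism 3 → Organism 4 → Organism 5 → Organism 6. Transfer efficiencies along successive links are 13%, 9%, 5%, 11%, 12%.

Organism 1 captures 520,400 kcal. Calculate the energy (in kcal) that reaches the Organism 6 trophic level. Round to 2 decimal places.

4.02 kcal

Organism 2: 520400 × 0.13 = 67652 kcal
Organism 3: 67652 × 0.09 = 6088.68 kcal
Organism 4: 6088.68 × 0.05 = 304.434 kcal
Organism 5: 304.434 × 0.11 = 33.48774 kcal
Organism 6: 33.48774 × 0.12 = 4.0185288 kcal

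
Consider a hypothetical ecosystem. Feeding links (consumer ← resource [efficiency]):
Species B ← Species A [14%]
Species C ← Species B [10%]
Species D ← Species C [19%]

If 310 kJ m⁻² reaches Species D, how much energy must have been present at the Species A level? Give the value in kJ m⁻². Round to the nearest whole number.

116541 kJ m⁻²

Cumulative transfer efficiency: 0.14 × 0.1 × 0.19 = 0.00266
Species A energy = 310 / 0.00266 = 116541 kJ m⁻²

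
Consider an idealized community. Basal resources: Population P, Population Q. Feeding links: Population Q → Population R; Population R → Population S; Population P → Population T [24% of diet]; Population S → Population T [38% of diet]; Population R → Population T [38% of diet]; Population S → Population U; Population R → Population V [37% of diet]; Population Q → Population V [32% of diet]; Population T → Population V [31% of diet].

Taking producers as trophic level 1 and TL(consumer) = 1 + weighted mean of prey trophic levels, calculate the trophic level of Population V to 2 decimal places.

Population R: 1 + 1 = 2
Population S: 1 + 2 = 3
Population T: 1 + (0.24×1 + 0.38×3 + 0.38×2) = 3.14
Population U: 1 + 3 = 4
Population V: 1 + (0.37×2 + 0.32×1 + 0.31×3.14) = 3.0334

3.03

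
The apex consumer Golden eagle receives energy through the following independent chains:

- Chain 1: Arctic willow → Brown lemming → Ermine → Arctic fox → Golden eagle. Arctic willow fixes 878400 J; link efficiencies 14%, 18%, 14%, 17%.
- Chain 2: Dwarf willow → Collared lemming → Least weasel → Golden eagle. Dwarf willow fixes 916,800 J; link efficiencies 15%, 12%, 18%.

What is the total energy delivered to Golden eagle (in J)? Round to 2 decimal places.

3497.26 J

Chain 1: 878400 × 0.14 × 0.18 × 0.14 × 0.17 = 526.829184 J
Chain 2: 916800 × 0.15 × 0.12 × 0.18 = 2970.432 J
Total at Golden eagle: 526.829184 + 2970.432 = 3497.261184 J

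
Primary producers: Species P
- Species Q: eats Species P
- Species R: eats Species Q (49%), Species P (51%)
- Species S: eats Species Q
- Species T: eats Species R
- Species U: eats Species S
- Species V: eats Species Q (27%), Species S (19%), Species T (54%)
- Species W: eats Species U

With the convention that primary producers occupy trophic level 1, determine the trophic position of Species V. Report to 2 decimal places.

3.99

Species Q: 1 + 1 = 2
Species R: 1 + (0.49×2 + 0.51×1) = 2.49
Species S: 1 + 2 = 3
Species T: 1 + 2.49 = 3.49
Species U: 1 + 3 = 4
Species V: 1 + (0.27×2 + 0.19×3 + 0.54×3.49) = 3.9946
Species W: 1 + 4 = 5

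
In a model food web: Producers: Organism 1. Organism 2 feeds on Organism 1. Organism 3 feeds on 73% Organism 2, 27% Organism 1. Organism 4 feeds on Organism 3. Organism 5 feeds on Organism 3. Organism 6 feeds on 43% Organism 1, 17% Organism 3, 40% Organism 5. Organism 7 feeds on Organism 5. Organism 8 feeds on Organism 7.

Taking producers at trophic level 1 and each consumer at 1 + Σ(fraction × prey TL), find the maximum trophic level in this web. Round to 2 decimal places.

5.73

Organism 2: 1 + 1 = 2
Organism 3: 1 + (0.73×2 + 0.27×1) = 2.73
Organism 4: 1 + 2.73 = 3.73
Organism 5: 1 + 2.73 = 3.73
Organism 6: 1 + (0.43×1 + 0.17×2.73 + 0.4×3.73) = 3.3861
Organism 7: 1 + 3.73 = 4.73
Organism 8: 1 + 4.73 = 5.73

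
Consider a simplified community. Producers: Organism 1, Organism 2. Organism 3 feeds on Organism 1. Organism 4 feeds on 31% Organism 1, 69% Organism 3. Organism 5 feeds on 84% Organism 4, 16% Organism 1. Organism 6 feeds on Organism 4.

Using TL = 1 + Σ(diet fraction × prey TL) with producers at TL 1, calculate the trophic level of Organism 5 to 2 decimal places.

Organism 3: 1 + 1 = 2
Organism 4: 1 + (0.31×1 + 0.69×2) = 2.69
Organism 5: 1 + (0.84×2.69 + 0.16×1) = 3.4196
Organism 6: 1 + 2.69 = 3.69

3.42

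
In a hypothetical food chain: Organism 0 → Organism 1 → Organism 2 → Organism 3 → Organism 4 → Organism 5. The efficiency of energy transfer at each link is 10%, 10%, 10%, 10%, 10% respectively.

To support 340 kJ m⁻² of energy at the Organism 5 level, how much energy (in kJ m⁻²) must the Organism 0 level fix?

34000000 kJ m⁻²

Cumulative transfer efficiency: 0.1 × 0.1 × 0.1 × 0.1 × 0.1 = 0.00001
Organism 0 energy = 340 / 0.00001 = 34000000 kJ m⁻²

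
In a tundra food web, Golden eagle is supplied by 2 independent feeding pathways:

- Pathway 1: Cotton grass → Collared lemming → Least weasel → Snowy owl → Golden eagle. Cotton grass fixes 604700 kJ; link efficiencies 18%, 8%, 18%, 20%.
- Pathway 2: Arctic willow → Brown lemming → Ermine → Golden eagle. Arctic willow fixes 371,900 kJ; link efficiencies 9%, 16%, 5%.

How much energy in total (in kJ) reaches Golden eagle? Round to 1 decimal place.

581.2 kJ

Pathway 1: 604700 × 0.18 × 0.08 × 0.18 × 0.2 = 313.47648 kJ
Pathway 2: 371900 × 0.09 × 0.16 × 0.05 = 267.768 kJ
Total at Golden eagle: 313.47648 + 267.768 = 581.24448 kJ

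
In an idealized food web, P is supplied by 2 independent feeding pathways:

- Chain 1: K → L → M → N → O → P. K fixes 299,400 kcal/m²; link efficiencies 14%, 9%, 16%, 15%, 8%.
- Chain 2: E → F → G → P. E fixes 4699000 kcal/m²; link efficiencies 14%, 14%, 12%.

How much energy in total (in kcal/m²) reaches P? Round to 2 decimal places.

11059.29 kcal/m²

Chain 1: 299400 × 0.14 × 0.09 × 0.16 × 0.15 × 0.08 = 7.2430848 kcal/m²
Chain 2: 4699000 × 0.14 × 0.14 × 0.12 = 11052.048 kcal/m²
Total at P: 7.2430848 + 11052.048 = 11059.2910848 kcal/m²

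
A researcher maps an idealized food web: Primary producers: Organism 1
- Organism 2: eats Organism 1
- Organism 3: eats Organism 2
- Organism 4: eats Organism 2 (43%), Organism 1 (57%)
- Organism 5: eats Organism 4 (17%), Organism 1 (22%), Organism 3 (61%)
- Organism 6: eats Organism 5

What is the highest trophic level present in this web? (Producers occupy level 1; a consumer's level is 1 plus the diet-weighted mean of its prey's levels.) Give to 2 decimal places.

Organism 2: 1 + 1 = 2
Organism 3: 1 + 2 = 3
Organism 4: 1 + (0.43×2 + 0.57×1) = 2.43
Organism 5: 1 + (0.17×2.43 + 0.22×1 + 0.61×3) = 3.4631
Organism 6: 1 + 3.4631 = 4.4631

4.46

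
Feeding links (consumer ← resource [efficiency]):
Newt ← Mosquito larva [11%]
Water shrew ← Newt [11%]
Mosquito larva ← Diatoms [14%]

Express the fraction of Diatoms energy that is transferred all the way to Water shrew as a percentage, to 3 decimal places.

Product of link efficiencies: 0.14 × 0.11 × 0.11 = 0.001694
As a percentage: 0.001694 × 100 = 0.169%

0.169%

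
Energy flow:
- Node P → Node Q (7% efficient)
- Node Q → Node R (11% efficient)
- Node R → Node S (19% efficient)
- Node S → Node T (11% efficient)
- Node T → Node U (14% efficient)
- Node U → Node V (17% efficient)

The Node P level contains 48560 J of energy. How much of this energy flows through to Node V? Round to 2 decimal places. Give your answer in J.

Node Q: 48560 × 0.07 = 3399.2 J
Node R: 3399.2 × 0.11 = 373.912 J
Node S: 373.912 × 0.19 = 71.04328 J
Node T: 71.04328 × 0.11 = 7.8147608 J
Node U: 7.8147608 × 0.14 = 1.094066512 J
Node V: 1.094066512 × 0.17 = 0.18599130704 J

0.19 J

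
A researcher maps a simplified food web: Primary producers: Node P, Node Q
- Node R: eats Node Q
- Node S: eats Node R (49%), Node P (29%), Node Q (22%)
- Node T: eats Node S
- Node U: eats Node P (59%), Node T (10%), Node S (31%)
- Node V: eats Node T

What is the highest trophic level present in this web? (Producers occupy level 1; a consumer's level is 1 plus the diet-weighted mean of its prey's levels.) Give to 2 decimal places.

4.49

Node R: 1 + 1 = 2
Node S: 1 + (0.49×2 + 0.29×1 + 0.22×1) = 2.49
Node T: 1 + 2.49 = 3.49
Node U: 1 + (0.59×1 + 0.1×3.49 + 0.31×2.49) = 2.7109
Node V: 1 + 3.49 = 4.49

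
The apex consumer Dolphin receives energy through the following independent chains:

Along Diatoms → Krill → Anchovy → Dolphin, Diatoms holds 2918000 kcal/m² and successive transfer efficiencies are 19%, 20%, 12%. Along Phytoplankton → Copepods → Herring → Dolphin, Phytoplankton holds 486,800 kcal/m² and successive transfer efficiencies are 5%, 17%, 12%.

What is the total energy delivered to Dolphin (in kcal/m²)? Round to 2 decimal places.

Via Diatoms: 2918000 × 0.19 × 0.2 × 0.12 = 13306.08 kcal/m²
Via Phytoplankton: 486800 × 0.05 × 0.17 × 0.12 = 496.536 kcal/m²
Total at Dolphin: 13306.08 + 496.536 = 13802.616 kcal/m²

13802.62 kcal/m²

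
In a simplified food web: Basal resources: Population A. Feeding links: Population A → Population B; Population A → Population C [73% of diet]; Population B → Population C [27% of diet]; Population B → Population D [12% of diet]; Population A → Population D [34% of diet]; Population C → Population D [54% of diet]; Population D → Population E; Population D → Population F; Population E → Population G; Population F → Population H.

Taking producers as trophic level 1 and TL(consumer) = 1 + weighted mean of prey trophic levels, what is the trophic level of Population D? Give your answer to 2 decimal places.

2.81

Population B: 1 + 1 = 2
Population C: 1 + (0.73×1 + 0.27×2) = 2.27
Population D: 1 + (0.12×2 + 0.34×1 + 0.54×2.27) = 2.8058
Population E: 1 + 2.8058 = 3.8058
Population F: 1 + 2.8058 = 3.8058
Population G: 1 + 3.8058 = 4.8058
Population H: 1 + 3.8058 = 4.8058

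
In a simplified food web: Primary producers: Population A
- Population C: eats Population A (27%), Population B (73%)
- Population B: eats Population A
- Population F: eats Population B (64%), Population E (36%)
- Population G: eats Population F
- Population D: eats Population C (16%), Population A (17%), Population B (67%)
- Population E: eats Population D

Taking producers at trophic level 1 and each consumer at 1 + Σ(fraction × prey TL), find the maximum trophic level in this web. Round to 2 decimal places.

4.70

Population B: 1 + 1 = 2
Population C: 1 + (0.27×1 + 0.73×2) = 2.73
Population D: 1 + (0.16×2.73 + 0.17×1 + 0.67×2) = 2.9468
Population E: 1 + 2.9468 = 3.9468
Population F: 1 + (0.64×2 + 0.36×3.9468) = 3.700848
Population G: 1 + 3.700848 = 4.700848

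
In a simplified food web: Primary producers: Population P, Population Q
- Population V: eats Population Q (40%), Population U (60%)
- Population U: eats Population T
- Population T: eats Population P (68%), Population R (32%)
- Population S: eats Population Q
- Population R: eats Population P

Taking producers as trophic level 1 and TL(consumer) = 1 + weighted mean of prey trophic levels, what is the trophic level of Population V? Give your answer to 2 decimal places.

Population R: 1 + 1 = 2
Population S: 1 + 1 = 2
Population T: 1 + (0.68×1 + 0.32×2) = 2.32
Population U: 1 + 2.32 = 3.32
Population V: 1 + (0.4×1 + 0.6×3.32) = 3.392

3.39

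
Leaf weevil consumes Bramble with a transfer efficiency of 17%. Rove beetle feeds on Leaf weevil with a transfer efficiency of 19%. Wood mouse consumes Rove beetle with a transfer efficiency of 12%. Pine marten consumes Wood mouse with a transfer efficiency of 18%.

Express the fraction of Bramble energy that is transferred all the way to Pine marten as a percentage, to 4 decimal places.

Product of link efficiencies: 0.17 × 0.19 × 0.12 × 0.18 = 0.00069768
As a percentage: 0.00069768 × 100 = 0.0698%

0.0698%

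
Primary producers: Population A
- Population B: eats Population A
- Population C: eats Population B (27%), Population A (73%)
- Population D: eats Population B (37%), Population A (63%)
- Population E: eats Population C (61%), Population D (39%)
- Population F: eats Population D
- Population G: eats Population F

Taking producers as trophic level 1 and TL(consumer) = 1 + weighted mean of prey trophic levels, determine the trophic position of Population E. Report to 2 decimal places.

Population B: 1 + 1 = 2
Population C: 1 + (0.27×2 + 0.73×1) = 2.27
Population D: 1 + (0.37×2 + 0.63×1) = 2.37
Population E: 1 + (0.61×2.27 + 0.39×2.37) = 3.309
Population F: 1 + 2.37 = 3.37
Population G: 1 + 3.37 = 4.37

3.31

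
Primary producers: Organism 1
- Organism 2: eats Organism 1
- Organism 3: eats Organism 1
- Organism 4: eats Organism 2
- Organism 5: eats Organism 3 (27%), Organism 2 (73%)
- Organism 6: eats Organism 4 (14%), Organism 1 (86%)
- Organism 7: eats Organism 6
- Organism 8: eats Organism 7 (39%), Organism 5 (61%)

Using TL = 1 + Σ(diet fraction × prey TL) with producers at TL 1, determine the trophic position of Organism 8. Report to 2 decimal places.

4.11

Organism 2: 1 + 1 = 2
Organism 3: 1 + 1 = 2
Organism 4: 1 + 2 = 3
Organism 5: 1 + (0.27×2 + 0.73×2) = 3
Organism 6: 1 + (0.14×3 + 0.86×1) = 2.28
Organism 7: 1 + 2.28 = 3.28
Organism 8: 1 + (0.39×3.28 + 0.61×3) = 4.1092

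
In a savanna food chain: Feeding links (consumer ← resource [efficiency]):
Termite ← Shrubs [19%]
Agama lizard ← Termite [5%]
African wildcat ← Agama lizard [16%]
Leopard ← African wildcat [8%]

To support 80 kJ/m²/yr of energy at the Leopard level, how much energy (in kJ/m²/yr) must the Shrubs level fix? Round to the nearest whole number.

657895 kJ/m²/yr

Cumulative transfer efficiency: 0.19 × 0.05 × 0.16 × 0.08 = 0.0001216
Shrubs energy = 80 / 0.0001216 = 657895 kJ/m²/yr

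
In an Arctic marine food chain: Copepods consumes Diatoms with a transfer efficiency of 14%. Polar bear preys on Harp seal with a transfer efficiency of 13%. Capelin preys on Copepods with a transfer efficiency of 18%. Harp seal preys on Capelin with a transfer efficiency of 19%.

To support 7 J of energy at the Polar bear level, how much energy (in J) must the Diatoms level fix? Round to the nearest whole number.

11246 J

Cumulative transfer efficiency: 0.14 × 0.18 × 0.19 × 0.13 = 0.00062244
Diatoms energy = 7 / 0.00062244 = 11246 J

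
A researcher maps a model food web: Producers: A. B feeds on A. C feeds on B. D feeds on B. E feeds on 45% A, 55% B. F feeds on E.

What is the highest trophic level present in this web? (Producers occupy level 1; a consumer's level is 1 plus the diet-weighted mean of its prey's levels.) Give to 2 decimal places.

B: 1 + 1 = 2
C: 1 + 2 = 3
D: 1 + 2 = 3
E: 1 + (0.45×1 + 0.55×2) = 2.55
F: 1 + 2.55 = 3.55

3.55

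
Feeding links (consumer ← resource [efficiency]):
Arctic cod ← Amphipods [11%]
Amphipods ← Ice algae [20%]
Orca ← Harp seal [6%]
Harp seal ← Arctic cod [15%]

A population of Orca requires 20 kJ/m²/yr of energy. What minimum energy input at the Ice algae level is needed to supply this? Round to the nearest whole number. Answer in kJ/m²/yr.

101010 kJ/m²/yr

Cumulative transfer efficiency: 0.2 × 0.11 × 0.15 × 0.06 = 0.000198
Ice algae energy = 20 / 0.000198 = 101010 kJ/m²/yr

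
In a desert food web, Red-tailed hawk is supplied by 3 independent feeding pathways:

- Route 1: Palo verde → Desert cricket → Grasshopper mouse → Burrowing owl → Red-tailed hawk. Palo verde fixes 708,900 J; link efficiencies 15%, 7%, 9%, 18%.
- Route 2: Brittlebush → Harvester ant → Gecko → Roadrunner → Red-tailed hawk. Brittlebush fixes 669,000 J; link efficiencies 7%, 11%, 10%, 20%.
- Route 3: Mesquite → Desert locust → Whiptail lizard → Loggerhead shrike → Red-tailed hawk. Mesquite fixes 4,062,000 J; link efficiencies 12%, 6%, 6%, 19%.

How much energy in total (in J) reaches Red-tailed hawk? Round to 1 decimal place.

Route 1: 708900 × 0.15 × 0.07 × 0.09 × 0.18 = 120.58389 J
Route 2: 669000 × 0.07 × 0.11 × 0.1 × 0.2 = 103.026 J
Route 3: 4062000 × 0.12 × 0.06 × 0.06 × 0.19 = 333.40896 J
Total at Red-tailed hawk: 120.58389 + 103.026 + 333.40896 = 557.01885 J

557.0 J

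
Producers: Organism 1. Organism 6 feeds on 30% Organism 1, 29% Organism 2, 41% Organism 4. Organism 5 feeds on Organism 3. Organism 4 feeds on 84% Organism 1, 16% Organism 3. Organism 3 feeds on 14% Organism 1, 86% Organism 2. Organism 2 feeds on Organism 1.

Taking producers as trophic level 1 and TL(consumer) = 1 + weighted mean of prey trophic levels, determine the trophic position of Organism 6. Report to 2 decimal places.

Organism 2: 1 + 1 = 2
Organism 3: 1 + (0.14×1 + 0.86×2) = 2.86
Organism 4: 1 + (0.84×1 + 0.16×2.86) = 2.2976
Organism 5: 1 + 2.86 = 3.86
Organism 6: 1 + (0.3×1 + 0.29×2 + 0.41×2.2976) = 2.822016

2.82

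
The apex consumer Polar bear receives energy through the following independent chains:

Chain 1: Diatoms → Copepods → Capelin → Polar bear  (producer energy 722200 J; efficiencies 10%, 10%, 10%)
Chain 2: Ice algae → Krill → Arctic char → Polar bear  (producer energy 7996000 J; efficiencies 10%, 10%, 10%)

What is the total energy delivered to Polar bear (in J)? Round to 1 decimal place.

Chain 1: 722200 × 0.1 × 0.1 × 0.1 = 722.2 J
Chain 2: 7996000 × 0.1 × 0.1 × 0.1 = 7996 J
Total at Polar bear: 722.2 + 7996 = 8718.2 J

8718.2 J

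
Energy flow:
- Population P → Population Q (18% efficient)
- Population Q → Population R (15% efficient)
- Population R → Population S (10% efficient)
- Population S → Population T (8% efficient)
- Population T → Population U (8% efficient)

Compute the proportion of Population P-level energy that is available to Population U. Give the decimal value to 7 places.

Product of link efficiencies: 0.18 × 0.15 × 0.1 × 0.08 × 0.08 = 0.00001728

0.0000173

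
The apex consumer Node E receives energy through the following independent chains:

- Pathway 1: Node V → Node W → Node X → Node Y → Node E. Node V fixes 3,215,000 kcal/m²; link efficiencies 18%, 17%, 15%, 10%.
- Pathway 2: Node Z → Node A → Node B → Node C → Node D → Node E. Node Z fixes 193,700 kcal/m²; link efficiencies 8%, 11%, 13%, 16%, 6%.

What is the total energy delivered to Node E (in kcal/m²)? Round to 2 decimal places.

1477.81 kcal/m²

Pathway 1: 3215000 × 0.18 × 0.17 × 0.15 × 0.1 = 1475.685 kcal/m²
Pathway 2: 193700 × 0.08 × 0.11 × 0.13 × 0.16 × 0.06 = 2.12729088 kcal/m²
Total at Node E: 1475.685 + 2.12729088 = 1477.81229088 kcal/m²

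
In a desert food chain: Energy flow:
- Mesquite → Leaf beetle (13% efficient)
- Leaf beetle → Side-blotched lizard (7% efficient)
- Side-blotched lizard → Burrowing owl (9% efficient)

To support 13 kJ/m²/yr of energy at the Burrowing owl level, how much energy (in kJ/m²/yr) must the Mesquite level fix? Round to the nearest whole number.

15873 kJ/m²/yr

Cumulative transfer efficiency: 0.13 × 0.07 × 0.09 = 0.000819
Mesquite energy = 13 / 0.000819 = 15873 kJ/m²/yr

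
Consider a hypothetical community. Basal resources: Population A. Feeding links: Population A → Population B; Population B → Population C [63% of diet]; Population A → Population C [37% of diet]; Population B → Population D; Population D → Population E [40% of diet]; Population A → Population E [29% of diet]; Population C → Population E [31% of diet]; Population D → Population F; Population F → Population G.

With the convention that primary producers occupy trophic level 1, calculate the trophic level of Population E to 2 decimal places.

Population B: 1 + 1 = 2
Population C: 1 + (0.63×2 + 0.37×1) = 2.63
Population D: 1 + 2 = 3
Population E: 1 + (0.4×3 + 0.29×1 + 0.31×2.63) = 3.3053
Population F: 1 + 3 = 4
Population G: 1 + 4 = 5

3.31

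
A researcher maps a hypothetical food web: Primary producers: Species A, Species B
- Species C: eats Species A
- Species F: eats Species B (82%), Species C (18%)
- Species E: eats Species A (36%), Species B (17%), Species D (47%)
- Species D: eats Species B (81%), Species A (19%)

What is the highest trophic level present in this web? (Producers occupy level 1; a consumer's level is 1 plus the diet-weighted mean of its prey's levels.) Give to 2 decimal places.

2.47

Species C: 1 + 1 = 2
Species D: 1 + (0.81×1 + 0.19×1) = 2
Species E: 1 + (0.36×1 + 0.17×1 + 0.47×2) = 2.47
Species F: 1 + (0.82×1 + 0.18×2) = 2.18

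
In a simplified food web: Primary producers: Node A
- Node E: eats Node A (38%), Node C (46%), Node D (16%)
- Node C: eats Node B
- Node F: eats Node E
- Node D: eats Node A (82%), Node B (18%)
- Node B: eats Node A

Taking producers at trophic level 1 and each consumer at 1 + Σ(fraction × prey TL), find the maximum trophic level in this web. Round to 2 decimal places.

Node B: 1 + 1 = 2
Node C: 1 + 2 = 3
Node D: 1 + (0.82×1 + 0.18×2) = 2.18
Node E: 1 + (0.38×1 + 0.46×3 + 0.16×2.18) = 3.1088
Node F: 1 + 3.1088 = 4.1088

4.11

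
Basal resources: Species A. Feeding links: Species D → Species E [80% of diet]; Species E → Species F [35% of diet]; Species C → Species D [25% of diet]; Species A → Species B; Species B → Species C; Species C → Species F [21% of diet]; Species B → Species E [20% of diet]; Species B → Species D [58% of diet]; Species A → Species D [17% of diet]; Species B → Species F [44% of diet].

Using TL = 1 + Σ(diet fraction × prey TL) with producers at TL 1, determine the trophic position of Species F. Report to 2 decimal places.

Species B: 1 + 1 = 2
Species C: 1 + 2 = 3
Species D: 1 + (0.25×3 + 0.17×1 + 0.58×2) = 3.08
Species E: 1 + (0.8×3.08 + 0.2×2) = 3.864
Species F: 1 + (0.44×2 + 0.21×3 + 0.35×3.864) = 3.8624

3.86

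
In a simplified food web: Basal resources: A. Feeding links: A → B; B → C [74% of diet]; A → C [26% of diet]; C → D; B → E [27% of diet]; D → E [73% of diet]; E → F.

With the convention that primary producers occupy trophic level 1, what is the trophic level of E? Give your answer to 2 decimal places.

4.27

B: 1 + 1 = 2
C: 1 + (0.74×2 + 0.26×1) = 2.74
D: 1 + 2.74 = 3.74
E: 1 + (0.27×2 + 0.73×3.74) = 4.2702
F: 1 + 4.2702 = 5.2702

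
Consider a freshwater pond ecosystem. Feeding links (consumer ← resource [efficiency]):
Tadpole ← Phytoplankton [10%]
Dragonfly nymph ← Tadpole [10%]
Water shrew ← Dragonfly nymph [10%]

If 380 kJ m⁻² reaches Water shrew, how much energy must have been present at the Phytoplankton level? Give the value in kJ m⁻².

380000 kJ m⁻²

Cumulative transfer efficiency: 0.1 × 0.1 × 0.1 = 0.001
Phytoplankton energy = 380 / 0.001 = 380000 kJ m⁻²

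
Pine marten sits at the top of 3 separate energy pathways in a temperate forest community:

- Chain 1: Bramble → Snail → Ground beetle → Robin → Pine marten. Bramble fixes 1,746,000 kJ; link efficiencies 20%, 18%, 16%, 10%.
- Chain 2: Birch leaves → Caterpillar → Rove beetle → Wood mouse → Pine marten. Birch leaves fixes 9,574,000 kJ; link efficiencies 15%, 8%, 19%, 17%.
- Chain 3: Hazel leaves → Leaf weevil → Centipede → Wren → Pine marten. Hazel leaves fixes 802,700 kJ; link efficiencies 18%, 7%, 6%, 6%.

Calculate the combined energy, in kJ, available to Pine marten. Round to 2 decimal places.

4752.99 kJ

Chain 1: 1746000 × 0.2 × 0.18 × 0.16 × 0.1 = 1005.696 kJ
Chain 2: 9574000 × 0.15 × 0.08 × 0.19 × 0.17 = 3710.8824 kJ
Chain 3: 802700 × 0.18 × 0.07 × 0.06 × 0.06 = 36.410472 kJ
Total at Pine marten: 1005.696 + 3710.8824 + 36.410472 = 4752.988872 kJ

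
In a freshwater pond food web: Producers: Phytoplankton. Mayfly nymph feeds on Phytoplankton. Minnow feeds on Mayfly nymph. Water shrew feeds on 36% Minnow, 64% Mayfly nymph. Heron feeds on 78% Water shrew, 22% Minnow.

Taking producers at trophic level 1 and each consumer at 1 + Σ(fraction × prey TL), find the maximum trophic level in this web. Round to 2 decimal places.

Mayfly nymph: 1 + 1 = 2
Minnow: 1 + 2 = 3
Water shrew: 1 + (0.36×3 + 0.64×2) = 3.36
Heron: 1 + (0.78×3.36 + 0.22×3) = 4.2808

4.28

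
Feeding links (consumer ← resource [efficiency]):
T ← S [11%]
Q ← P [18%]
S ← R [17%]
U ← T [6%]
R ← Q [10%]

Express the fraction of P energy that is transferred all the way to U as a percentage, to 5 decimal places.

0.00202%

Product of link efficiencies: 0.18 × 0.1 × 0.17 × 0.11 × 0.06 = 0.000020196
As a percentage: 0.000020196 × 100 = 0.00202%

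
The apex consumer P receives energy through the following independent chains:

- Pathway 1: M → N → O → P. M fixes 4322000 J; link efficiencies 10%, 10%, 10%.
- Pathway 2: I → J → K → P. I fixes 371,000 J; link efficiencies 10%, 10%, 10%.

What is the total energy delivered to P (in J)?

Pathway 1: 4322000 × 0.1 × 0.1 × 0.1 = 4322 J
Pathway 2: 371000 × 0.1 × 0.1 × 0.1 = 371 J
Total at P: 4322 + 371 = 4693 J

4693 J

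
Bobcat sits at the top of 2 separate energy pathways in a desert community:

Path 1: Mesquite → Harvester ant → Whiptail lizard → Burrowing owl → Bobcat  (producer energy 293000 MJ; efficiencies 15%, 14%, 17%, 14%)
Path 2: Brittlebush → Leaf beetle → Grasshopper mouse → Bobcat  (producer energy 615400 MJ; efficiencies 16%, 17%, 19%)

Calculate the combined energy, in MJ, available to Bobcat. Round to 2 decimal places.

3326.83 MJ

Path 1: 293000 × 0.15 × 0.14 × 0.17 × 0.14 = 146.4414 MJ
Path 2: 615400 × 0.16 × 0.17 × 0.19 = 3180.3872 MJ
Total at Bobcat: 146.4414 + 3180.3872 = 3326.8286 MJ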